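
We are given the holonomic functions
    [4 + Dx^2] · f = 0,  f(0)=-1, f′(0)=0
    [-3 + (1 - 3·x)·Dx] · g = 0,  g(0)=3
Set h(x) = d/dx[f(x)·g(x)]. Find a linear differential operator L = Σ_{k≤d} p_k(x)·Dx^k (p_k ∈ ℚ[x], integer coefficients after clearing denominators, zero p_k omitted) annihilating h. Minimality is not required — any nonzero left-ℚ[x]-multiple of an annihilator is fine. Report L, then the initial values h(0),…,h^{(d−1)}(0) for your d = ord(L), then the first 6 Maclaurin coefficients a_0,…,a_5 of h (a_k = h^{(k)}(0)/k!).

f: a_k = -1, 0, 2, 0, -2/3, 0, …
g: a_k = 3, 9, 27, 81, 243, 729, …
Product ⇒ symmetric product L₀, ord ≤ 2.
Derive L from L₀ (diff closure).
L = (-14 - 24·x + 36·x^2) + (-6 + 18·x)·Dx + (1 - 6·x + 9·x^2)·Dx^2  (order 2).
h: a_k = -9, -42, -189, -764, -2865, -51562/5, …
ICs: h(0) = -9, h′(0) = -42.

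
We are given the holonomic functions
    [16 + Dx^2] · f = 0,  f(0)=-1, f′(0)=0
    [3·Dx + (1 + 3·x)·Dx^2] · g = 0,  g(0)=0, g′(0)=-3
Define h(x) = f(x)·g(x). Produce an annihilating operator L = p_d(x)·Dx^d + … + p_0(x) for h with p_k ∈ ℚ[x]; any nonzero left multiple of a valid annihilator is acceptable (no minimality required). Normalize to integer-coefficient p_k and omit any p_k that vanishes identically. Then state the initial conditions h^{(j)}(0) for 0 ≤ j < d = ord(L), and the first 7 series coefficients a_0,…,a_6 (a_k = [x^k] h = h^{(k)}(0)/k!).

f: a_k = -1, 0, 8, 0, -32/3, 0, 256/45, …
g: a_k = 0, -3, 9/2, -9, 81/4, -243/5, 243/2, …
h₀=f·g: eliminate ⇒ L₀, order ≤ 2·2.
L = (2272 + 127488·x + 781056·x^2 + 1769472·x^3 + 1327104·x^4) + (4416 + 50112·x + 165888·x^2 + 165888·x^3)·Dx + (1022 + 19392·x + 102816·x^2 + 221184·x^3 + 165888·x^4)·Dx^2 + (276 + 3132·x + 10368·x^2 + 10368·x^3)·Dx^3 + (55 + 714·x + 3375·x^2 + 6912·x^3 + 5184·x^4)·Dx^4  (order 4).
h: a_k = 0, 3, -9/2, -15, 63/4, 43/5, -15/2, …
ICs: h(0) = 0, h′(0) = 3, h′′(0) = -9, h′′′(0) = -90.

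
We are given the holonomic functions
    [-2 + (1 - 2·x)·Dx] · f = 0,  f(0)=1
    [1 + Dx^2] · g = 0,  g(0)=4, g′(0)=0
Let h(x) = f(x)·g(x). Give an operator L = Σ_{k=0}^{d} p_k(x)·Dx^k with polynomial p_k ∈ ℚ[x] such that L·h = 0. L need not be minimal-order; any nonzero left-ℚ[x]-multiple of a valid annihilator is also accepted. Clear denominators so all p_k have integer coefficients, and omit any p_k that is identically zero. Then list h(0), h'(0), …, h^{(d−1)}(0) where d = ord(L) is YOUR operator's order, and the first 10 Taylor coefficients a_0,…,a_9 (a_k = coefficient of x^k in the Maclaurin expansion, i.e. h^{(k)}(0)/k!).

L = (-1 + 2·x) + 4·Dx + (-1 + 2·x)·Dx^2  (order 2).
h: a_k = 4, 8, 14, 28, 337/6, 337/3, 40439/180, 40439/90, 9058337/10080, 9058337/5040, …
ICs: h(0) = 4, h′(0) = 8.

f: a_k = 1, 2, 4, 8, 16, 32, 64, 128, 256, 512, …
g: a_k = 4, 0, -2, 0, 1/6, 0, -1/180, 0, 1/10080, 0, …
f·g: L₀ = L_f ⊗_s L_g, ord ≤ 1·2.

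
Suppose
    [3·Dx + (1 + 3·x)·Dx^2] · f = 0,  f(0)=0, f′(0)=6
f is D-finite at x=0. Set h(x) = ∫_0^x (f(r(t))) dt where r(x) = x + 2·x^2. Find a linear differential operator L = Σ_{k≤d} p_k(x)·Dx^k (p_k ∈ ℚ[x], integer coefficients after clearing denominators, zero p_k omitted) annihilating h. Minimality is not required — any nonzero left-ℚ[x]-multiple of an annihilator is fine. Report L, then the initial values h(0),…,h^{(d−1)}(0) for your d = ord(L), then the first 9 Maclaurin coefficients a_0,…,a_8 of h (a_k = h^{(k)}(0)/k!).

f: a_k = 0, 6, -9, 18, -81/2, 486/5, -243, 4374/7, -6561/4, …
f∘r: x↦r, Dx↦Dx/r' in L_f ⇒ L₀.
∫: right-multiply L₀ by Dx.
L = (-1 + 12·x + 24·x^2)·Dx^2 + (1 + 7·x + 18·x^2 + 24·x^3)·Dx^3  (order 3).
h: a_k = 0, 0, 3, 1, -9/2, 63/10, -9/5, -99/7, 1053/28, …
ICs: h(0) = 0, h′(0) = 0, h′′(0) = 6.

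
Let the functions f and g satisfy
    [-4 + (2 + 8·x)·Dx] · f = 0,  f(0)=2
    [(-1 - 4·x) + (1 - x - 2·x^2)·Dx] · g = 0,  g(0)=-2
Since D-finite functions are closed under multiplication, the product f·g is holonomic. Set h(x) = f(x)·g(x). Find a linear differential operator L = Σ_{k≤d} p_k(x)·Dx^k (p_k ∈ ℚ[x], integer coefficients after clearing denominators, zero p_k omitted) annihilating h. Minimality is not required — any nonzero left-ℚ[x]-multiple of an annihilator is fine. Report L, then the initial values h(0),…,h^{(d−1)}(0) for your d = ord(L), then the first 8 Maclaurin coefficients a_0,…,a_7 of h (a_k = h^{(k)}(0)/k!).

f: a_k = 2, 4, -4, 8, -20, 56, -168, 528, …
g: a_k = -2, -2, -6, -10, -22, -42, -86, -170, …
h₀=f·g: eliminate ⇒ L₀, order ≤ 1·1.
L = (3 + 6·x + 12·x^2) + (-1 - 3·x + 6·x^2 + 8·x^3)·Dx  (order 1).
h: a_k = -4, -12, -12, -52, -36, -252, 12, -1548, …
ICs: h(0) = -4.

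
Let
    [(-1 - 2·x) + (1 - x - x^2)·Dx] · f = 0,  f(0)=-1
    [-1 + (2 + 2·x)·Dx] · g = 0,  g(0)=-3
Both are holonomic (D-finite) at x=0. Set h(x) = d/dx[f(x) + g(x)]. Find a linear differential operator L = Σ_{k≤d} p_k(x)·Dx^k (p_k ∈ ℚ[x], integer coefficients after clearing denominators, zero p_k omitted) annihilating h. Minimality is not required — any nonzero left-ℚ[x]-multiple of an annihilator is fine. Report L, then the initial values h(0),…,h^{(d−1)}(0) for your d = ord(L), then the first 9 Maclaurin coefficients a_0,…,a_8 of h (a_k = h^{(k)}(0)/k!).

f: a_k = -1, -1, -2, -3, -5, -8, -13, -21, -34, …
g: a_k = -3, -3/2, 3/8, -3/16, 15/128, -21/256, 63/1024, -99/2048, 1287/32768, …
Sum ⇒ L₀ = lclm(L_f,L_g) in ℚ(x)⟨Dx⟩.
Differentiate: ansatz ord ≤ ord L₀ ⇒ L.
L = (-48 - 138·x - 156·x^2 - 84·x^3 - 30·x^4) + (-69 - 336·x - 615·x^2 - 576·x^3 - 321·x^4 - 90·x^5)·Dx + (18 + 42·x + 6·x^2 - 82·x^3 - 126·x^4 - 82·x^5 - 20·x^6)·Dx^2  (order 2).
h: a_k = -5/2, -13/4, -153/16, -625/32, -10345/256, -39747/512, -301749/2048, -1112825/4096, -32459625/65536, …
ICs: h(0) = -5/2, h′(0) = -13/4.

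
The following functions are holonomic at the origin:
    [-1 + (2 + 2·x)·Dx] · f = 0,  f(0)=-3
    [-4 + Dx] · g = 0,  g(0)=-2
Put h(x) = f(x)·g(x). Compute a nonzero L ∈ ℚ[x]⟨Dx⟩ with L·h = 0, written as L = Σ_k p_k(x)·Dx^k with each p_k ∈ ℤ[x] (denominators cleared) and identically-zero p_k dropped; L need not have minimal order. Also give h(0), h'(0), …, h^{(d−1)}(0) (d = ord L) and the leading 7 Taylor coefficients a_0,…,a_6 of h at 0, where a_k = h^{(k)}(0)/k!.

L = (-9 - 8·x) + (2 + 2·x)·Dx  (order 1).
h: a_k = 6, 27, 237/4, 683/8, 5841/64, 49553/640, 417727/7680, …
ICs: h(0) = 6.

f: a_k = -3, -3/2, 3/8, -3/16, 15/128, -21/256, 63/1024, …
g: a_k = -2, -8, -16, -64/3, -64/3, -256/15, -512/45, …
L₀ := L_f ⊗_s L_g (sym. prod.), ord ≤ 1.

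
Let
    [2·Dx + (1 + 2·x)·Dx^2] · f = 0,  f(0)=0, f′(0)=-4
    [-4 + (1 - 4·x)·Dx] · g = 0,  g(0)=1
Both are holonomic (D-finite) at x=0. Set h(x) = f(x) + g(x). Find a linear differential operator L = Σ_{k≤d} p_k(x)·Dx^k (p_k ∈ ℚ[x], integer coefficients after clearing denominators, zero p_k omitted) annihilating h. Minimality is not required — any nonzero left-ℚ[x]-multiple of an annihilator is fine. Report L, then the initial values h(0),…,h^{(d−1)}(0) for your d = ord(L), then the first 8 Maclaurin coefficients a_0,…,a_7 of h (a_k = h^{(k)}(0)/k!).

L = (-128 - 64·x)·Dx + (-44 - 224·x - 128·x^2)·Dx^2 + (5 - 6·x - 48·x^2 - 32·x^3)·Dx^3  (order 3).
h: a_k = 1, 0, 20, 176/3, 264, 5056/5, 12352/3, 114432/7, …
ICs: h(0) = 1, h′(0) = 0, h′′(0) = 40.

f: a_k = 0, -4, 4, -16/3, 8, -64/5, 64/3, -256/7, …
g: a_k = 1, 4, 16, 64, 256, 1024, 4096, 16384, …
Weyl lclm of L_f,L_g ⇒ L₀ (ord ≤ 3).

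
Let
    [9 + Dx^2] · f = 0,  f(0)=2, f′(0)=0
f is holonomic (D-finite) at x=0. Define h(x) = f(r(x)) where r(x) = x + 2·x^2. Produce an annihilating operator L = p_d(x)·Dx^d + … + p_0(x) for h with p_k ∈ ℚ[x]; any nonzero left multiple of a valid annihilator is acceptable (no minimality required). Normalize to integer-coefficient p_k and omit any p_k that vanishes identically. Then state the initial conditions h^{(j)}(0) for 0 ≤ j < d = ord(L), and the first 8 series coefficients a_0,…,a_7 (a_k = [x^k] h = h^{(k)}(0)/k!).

L = (9 + 108·x + 432·x^2 + 576·x^3) - 4·Dx + (1 + 4·x)·Dx^2  (order 2).
h: a_k = 2, 0, -9, -36, -117/4, 54, 6399/40, 1917/10, …
ICs: h(0) = 2, h′(0) = 0.

f: a_k = 2, 0, -9, 0, 27/4, 0, -81/40, 0, …
f∘r: x↦r, Dx↦Dx/r' in L_f ⇒ L₀.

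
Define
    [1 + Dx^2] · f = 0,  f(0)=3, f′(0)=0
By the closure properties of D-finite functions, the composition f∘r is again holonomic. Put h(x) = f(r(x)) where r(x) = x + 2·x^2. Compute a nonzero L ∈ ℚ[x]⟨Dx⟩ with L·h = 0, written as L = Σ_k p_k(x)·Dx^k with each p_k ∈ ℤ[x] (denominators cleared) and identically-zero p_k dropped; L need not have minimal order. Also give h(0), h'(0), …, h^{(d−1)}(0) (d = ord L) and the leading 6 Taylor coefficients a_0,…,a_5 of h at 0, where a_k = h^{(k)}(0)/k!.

f: a_k = 3, 0, -3/2, 0, 1/8, 0, …
Substitute x→r, Dx→(1/r')Dx; clear ⇒ L₀.
L = (1 + 12·x + 48·x^2 + 64·x^3) - 4·Dx + (1 + 4·x)·Dx^2  (order 2).
h: a_k = 3, 0, -3/2, -6, -47/8, 1, …
ICs: h(0) = 3, h′(0) = 0.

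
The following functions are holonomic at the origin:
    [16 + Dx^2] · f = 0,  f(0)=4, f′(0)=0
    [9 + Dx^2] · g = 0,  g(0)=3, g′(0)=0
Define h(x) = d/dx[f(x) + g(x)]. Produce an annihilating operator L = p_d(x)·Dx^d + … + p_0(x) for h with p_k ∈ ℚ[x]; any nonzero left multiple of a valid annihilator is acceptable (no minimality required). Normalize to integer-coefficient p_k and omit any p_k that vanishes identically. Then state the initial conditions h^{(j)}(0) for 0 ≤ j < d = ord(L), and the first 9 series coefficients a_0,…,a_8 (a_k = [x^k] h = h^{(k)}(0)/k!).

f: a_k = 4, 0, -32, 0, 128/3, 0, -1024/45, 0, 2048/315, …
g: a_k = 3, 0, -27/2, 0, 81/8, 0, -243/80, 0, 2187/4480, …
Sum ⇒ L₀ = lclm(L_f,L_g) in ℚ(x)⟨Dx⟩.
Derive L from L₀ (diff closure).
L = 144 + 25·Dx^2 + Dx^4  (order 4).
h: a_k = 0, -91, 0, 1267/6, 0, -18571/120, 0, 40261/720, 0, …
ICs: h(0) = 0, h′(0) = -91, h′′(0) = 0, h′′′(0) = 1267.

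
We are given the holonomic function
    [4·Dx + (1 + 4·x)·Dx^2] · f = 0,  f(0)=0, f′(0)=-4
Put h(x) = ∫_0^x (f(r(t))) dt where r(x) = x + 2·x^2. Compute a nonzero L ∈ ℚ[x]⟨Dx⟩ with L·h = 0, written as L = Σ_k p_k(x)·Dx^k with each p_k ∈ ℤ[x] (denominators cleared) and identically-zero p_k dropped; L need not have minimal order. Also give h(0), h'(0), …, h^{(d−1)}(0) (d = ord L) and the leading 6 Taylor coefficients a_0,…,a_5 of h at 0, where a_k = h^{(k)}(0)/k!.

f: a_k = 0, -4, 8, -64/3, 64, -1024/5, …
Substitute x→r, Dx→(1/r')Dx; clear ⇒ L₀.
∫: right-multiply L₀ by Dx.
L = (16·x + 32·x^2)·Dx^2 + (1 + 8·x + 24·x^2 + 32·x^3)·Dx^3  (order 3).
h: a_k = 0, 0, -2, 0, 8/3, -32/5, …
ICs: h(0) = 0, h′(0) = 0, h′′(0) = -4.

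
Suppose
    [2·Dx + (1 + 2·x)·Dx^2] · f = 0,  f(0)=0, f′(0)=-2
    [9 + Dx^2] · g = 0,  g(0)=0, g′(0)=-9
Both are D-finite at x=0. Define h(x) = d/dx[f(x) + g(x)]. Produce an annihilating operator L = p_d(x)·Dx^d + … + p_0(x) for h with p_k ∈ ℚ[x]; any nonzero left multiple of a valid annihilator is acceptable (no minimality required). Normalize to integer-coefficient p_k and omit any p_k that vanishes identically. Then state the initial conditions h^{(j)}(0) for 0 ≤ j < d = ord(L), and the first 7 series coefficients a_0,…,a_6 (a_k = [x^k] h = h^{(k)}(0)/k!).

L = (594 + 648·x + 648·x^2) + (153 + 630·x + 972·x^2 + 648·x^3)·Dx + (66 + 72·x + 72·x^2)·Dx^2 + (17 + 70·x + 108·x^2 + 72·x^3)·Dx^3  (order 3).
h: a_k = -11, 4, 65/2, 16, -499/8, 64, -9511/80, …
ICs: h(0) = -11, h′(0) = 4, h′′(0) = 65.

f: a_k = 0, -2, 2, -8/3, 4, -32/5, 32/3, …
g: a_k = 0, -9, 0, 27/2, 0, -243/40, 0, …
h₀=f+g: left-lcm gives L₀, ord ≤ 4.
h=h₀': d/dx-closure on L₀ ⇒ L.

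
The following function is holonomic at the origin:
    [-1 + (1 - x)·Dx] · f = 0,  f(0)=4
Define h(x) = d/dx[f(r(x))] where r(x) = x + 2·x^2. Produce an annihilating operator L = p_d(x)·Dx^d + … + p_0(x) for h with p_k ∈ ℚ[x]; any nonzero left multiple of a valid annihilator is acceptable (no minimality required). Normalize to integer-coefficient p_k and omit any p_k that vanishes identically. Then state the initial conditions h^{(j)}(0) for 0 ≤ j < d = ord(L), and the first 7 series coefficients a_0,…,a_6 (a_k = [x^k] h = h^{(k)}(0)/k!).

L = (6 + 12·x + 24·x^2) + (-1 - 3·x + 6·x^2 + 8·x^3)·Dx  (order 1).
h: a_k = 4, 24, 60, 176, 420, 1032, 2380, …
ICs: h(0) = 4.

f: a_k = 4, 4, 4, 4, 4, 4, 4, …
Change of var in L_f (x↦r) gives L₀.
h₀' ⇒ L via d/dx closure of L₀.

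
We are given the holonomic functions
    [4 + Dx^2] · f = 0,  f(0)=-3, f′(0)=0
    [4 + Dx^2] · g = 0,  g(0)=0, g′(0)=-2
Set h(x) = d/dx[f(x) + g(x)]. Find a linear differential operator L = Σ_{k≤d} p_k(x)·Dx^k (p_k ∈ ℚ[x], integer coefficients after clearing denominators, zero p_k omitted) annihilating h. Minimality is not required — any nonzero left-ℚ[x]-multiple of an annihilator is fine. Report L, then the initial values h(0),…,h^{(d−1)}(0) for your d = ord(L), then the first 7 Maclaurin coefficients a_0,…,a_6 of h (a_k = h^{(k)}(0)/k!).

L = 4 + Dx^2  (order 2).
h: a_k = -2, 12, 4, -8, -4/3, 8/5, 8/45, …
ICs: h(0) = -2, h′(0) = 12.

f: a_k = -3, 0, 6, 0, -2, 0, 4/15, …
g: a_k = 0, -2, 0, 4/3, 0, -4/15, 0, …
f+g: L₀ = lclm(L_f,L_g), ord ≤ 2+2.
Differentiate: ansatz ord ≤ ord L₀ ⇒ L.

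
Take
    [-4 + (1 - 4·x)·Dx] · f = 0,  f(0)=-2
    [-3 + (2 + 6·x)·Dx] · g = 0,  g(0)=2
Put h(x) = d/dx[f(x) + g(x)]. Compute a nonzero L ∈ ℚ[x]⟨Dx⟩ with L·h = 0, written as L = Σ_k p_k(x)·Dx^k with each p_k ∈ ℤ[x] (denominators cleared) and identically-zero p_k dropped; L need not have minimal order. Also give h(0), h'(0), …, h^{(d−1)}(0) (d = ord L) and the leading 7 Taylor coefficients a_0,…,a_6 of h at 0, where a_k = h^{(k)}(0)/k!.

f: a_k = -2, -8, -32, -128, -512, -2048, -8192, …
g: a_k = 2, 3, -9/4, 27/8, -405/64, 1701/128, -15309/512, …
Sum ⇒ L₀ = lclm(L_f,L_g) in ℚ(x)⟨Dx⟩.
Derive L from L₀ (diff closure).
L = (-792 - 864·x) + (-357 - 2520·x - 3024·x^2)·Dx + (38 + 34·x - 528·x^2 - 864·x^3)·Dx^2  (order 2).
h: a_k = -5, -137/2, -2991/8, -33173/16, -1302215/128, -12628839/256, -234375827/1024, …
ICs: h(0) = -5, h′(0) = -137/2.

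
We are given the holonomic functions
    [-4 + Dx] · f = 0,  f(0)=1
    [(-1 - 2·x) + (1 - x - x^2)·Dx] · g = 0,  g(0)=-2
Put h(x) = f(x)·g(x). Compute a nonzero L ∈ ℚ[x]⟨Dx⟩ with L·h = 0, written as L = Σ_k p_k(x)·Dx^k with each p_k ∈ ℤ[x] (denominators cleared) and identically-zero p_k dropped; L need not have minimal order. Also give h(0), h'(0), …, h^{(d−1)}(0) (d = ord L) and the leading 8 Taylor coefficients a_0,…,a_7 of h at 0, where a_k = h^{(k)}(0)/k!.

L = (5 - 2·x - 4·x^2) + (-1 + x + x^2)·Dx  (order 1).
h: a_k = -2, -10, -28, -178/3, -326/3, -2776/15, -2746/9, -156454/315, …
ICs: h(0) = -2.

f: a_k = 1, 4, 8, 32/3, 32/3, 128/15, 256/45, 1024/315, …
g: a_k = -2, -2, -4, -6, -10, -16, -26, -42, …
Sym-product of L_f,L_g gives L₀ (≤ ord 1).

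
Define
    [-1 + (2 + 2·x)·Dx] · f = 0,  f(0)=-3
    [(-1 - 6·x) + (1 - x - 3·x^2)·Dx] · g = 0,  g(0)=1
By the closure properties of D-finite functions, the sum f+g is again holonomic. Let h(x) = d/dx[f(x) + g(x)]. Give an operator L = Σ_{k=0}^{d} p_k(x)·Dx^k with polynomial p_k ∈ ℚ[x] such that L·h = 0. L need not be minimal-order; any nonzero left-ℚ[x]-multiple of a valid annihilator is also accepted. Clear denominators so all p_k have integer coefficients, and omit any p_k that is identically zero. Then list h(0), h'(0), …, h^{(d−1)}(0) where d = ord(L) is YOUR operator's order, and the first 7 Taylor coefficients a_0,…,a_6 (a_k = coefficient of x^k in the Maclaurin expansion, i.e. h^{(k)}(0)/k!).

L = (-108 - 690·x - 1260·x^2 - 1620·x^3 - 810·x^4) + (-165 - 1476·x - 3819·x^2 - 6408·x^3 - 6345·x^4 - 2430·x^5)·Dx + (34 + 114·x + 134·x^2 - 378·x^3 - 1422·x^4 - 1530·x^5 - 540·x^6)·Dx^2  (order 2).
h: a_k = -1/2, 35/4, 327/16, 2447/32, 51095/256, 298173/512, 3110219/2048, …
ICs: h(0) = -1/2, h′(0) = 35/4.

f: a_k = -3, -3/2, 3/8, -3/16, 15/128, -21/256, 63/1024, …
g: a_k = 1, 1, 4, 7, 19, 40, 97, …
Weyl lclm of L_f,L_g ⇒ L₀ (ord ≤ 2).
Differentiate: ansatz ord ≤ ord L₀ ⇒ L.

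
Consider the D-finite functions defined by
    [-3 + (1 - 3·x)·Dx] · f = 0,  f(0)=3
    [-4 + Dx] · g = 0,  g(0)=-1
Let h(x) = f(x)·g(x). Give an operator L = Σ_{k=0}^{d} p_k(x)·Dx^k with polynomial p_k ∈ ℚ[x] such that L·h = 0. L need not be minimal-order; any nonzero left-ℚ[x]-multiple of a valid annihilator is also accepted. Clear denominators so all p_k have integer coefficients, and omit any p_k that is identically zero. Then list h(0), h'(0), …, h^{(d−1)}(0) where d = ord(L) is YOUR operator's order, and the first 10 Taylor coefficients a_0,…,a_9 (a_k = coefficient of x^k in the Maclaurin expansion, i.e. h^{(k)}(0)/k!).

L = (7 - 12·x) + (-1 + 3·x)·Dx  (order 1).
h: a_k = -3, -21, -87, -293, -911, -13793/5, -124393/15, -2613277/105, -1120049/15, -211691309/945, …
ICs: h(0) = -3.

f: a_k = 3, 9, 27, 81, 243, 729, 2187, 6561, 19683, 59049, …
g: a_k = -1, -4, -8, -32/3, -32/3, -128/15, -256/45, -1024/315, -512/315, -2048/2835, …
Sym-product of L_f,L_g gives L₀ (≤ ord 1).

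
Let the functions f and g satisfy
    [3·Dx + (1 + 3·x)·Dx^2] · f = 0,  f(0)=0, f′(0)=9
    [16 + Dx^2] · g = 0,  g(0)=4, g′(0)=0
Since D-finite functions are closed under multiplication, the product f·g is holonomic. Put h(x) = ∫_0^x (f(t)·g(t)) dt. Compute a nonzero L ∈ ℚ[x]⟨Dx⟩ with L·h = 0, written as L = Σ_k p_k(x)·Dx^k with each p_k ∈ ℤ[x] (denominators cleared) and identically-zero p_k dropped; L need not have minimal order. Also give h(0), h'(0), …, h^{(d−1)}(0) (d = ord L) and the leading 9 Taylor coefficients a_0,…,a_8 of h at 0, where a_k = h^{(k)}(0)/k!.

L = (2272 + 127488·x + 781056·x^2 + 1769472·x^3 + 1327104·x^4)·Dx + (4416 + 50112·x + 165888·x^2 + 165888·x^3)·Dx^2 + (1022 + 19392·x + 102816·x^2 + 221184·x^3 + 165888·x^4)·Dx^3 + (276 + 3132·x + 10368·x^2 + 10368·x^3)·Dx^4 + (55 + 714·x + 3375·x^2 + 6912·x^3 + 5184·x^4)·Dx^5  (order 5).
h: a_k = 0, 0, 18, -18, -45, 189/5, 86/5, -90/7, 269/70, …
ICs: h(0) = 0, h′(0) = 0, h′′(0) = 36, h′′′(0) = -108, h′′′′(0) = -1080.

f: a_k = 0, 9, -27/2, 27, -243/4, 729/5, -729/2, 6561/7, -19683/8, …
g: a_k = 4, 0, -32, 0, 128/3, 0, -1024/45, 0, 2048/315, …
h₀=f·g: eliminate ⇒ L₀, order ≤ 2·2.
Integrate: L := L₀·Dx.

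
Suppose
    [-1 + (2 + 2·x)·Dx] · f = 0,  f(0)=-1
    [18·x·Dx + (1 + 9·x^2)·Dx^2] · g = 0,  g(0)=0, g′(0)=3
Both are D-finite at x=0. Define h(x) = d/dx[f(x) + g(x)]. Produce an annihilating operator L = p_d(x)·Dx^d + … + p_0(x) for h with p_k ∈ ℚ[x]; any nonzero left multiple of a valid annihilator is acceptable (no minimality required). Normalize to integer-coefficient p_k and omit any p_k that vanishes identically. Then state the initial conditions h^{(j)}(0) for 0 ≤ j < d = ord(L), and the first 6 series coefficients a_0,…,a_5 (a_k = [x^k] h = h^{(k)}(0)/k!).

f: a_k = -1, -1/2, 1/8, -1/16, 5/128, -7/256, …
g: a_k = 0, 3, 0, -9, 0, 243/5, …
Sum ⇒ L₀ = lclm(L_f,L_g) in ℚ(x)⟨Dx⟩.
h₀' ⇒ L via d/dx closure of L₀.
L = (-36 - 90·x + 972·x^2 + 486·x^3) + (-75 - 144·x + 1818·x^2 + 3888·x^3 + 1701·x^4)·Dx + (-2 + 70·x + 108·x^2 + 684·x^3 + 1134·x^4 + 486·x^5)·Dx^2  (order 2).
h: a_k = 5/2, 1/4, -435/16, 5/32, 62173/256, 63/512, …
ICs: h(0) = 5/2, h′(0) = 1/4.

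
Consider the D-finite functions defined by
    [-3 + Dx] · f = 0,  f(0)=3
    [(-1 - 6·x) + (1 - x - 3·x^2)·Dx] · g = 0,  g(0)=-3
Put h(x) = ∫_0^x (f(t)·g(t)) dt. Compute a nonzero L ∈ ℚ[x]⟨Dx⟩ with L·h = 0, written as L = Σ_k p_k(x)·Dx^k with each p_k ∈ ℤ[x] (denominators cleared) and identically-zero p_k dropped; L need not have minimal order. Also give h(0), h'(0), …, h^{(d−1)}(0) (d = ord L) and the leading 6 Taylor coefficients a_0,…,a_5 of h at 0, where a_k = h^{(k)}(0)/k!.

L = (4 + 3·x - 9·x^2)·Dx + (-1 + x + 3·x^2)·Dx^2  (order 2).
h: a_k = 0, -9, -18, -69/2, -63, -4743/40, …
ICs: h(0) = 0, h′(0) = -9.

f: a_k = 3, 9, 27/2, 27/2, 81/8, 243/40, …
g: a_k = -3, -3, -12, -21, -57, -120, …
Product ⇒ symmetric product L₀, ord ≤ 1.
h=∫₀ˣh₀: take L = L₀·Dx.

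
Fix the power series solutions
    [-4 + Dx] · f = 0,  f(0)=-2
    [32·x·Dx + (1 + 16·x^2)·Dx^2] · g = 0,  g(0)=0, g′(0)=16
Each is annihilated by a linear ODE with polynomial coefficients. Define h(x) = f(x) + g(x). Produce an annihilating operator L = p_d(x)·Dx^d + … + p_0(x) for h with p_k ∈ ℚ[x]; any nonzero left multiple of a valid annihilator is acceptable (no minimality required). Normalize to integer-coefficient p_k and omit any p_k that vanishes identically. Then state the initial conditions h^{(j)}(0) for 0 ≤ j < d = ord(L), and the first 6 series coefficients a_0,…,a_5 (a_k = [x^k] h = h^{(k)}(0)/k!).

f: a_k = -2, -8, -16, -64/3, -64/3, -256/15, …
g: a_k = 0, 16, 0, -256/3, 0, 4096/5, …
h₀=f+g: left-lcm gives L₀, ord ≤ 3.
L = (32 - 256·x - 512·x^2)·Dx + (-12 + 48·x + 64·x^2 - 256·x^3)·Dx^2 + (1 + 4·x + 16·x^2 + 64·x^3)·Dx^3  (order 3).
h: a_k = -2, 8, -16, -320/3, -64/3, 12032/15, …
ICs: h(0) = -2, h′(0) = 8, h′′(0) = -32.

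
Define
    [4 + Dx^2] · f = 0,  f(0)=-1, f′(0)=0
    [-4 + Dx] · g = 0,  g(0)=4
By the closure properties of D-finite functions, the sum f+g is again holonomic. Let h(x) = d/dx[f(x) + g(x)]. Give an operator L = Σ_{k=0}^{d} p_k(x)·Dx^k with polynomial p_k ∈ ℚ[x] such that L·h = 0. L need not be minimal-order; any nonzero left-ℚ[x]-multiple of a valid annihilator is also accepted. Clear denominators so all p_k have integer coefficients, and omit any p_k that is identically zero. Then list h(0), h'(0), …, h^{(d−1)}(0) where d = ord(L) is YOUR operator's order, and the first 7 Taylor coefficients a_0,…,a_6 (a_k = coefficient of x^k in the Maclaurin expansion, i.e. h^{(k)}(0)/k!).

L = 16 - 4·Dx + 4·Dx^2 - Dx^3  (order 3).
h: a_k = 16, 68, 128, 168, 512/3, 2056/15, 4096/45, …
ICs: h(0) = 16, h′(0) = 68, h′′(0) = 256.

f: a_k = -1, 0, 2, 0, -2/3, 0, 4/45, …
g: a_k = 4, 16, 32, 128/3, 128/3, 512/15, 1024/45, …
Sum ⇒ L₀ = lclm(L_f,L_g) in ℚ(x)⟨Dx⟩.
h₀' ⇒ L via d/dx closure of L₀.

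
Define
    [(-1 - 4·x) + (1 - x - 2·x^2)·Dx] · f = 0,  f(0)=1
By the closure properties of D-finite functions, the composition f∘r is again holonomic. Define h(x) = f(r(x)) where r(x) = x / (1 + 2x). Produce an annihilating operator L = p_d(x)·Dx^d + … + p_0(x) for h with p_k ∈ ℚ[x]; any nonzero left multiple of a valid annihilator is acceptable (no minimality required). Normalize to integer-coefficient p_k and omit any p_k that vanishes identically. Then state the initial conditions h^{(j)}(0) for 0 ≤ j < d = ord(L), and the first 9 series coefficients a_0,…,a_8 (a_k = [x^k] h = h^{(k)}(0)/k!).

f: a_k = 1, 1, 3, 5, 11, 21, 43, 85, 171, …
L₀ from L_f via x↦r, Dx↦r'^{-1}Dx.
L = (-1 - 6·x) + (1 + 5·x + 6·x^2)·Dx  (order 1).
h: a_k = 1, 1, 1, -3, 9, -27, 81, -243, 729, …
ICs: h(0) = 1.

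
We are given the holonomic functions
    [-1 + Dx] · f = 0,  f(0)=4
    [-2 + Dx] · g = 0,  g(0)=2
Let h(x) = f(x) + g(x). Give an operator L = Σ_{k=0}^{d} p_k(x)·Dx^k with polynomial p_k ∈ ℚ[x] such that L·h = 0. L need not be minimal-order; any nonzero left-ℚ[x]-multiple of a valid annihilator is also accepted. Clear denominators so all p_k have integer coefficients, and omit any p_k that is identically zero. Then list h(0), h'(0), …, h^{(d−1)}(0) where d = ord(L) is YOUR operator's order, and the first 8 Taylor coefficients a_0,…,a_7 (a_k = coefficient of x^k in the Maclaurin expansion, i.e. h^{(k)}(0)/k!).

f: a_k = 4, 4, 2, 2/3, 1/6, 1/30, 1/180, 1/1260, …
g: a_k = 2, 4, 4, 8/3, 4/3, 8/15, 8/45, 16/315, …
h₀=f+g: left-lcm gives L₀, ord ≤ 2.
L = 2 - 3·Dx + Dx^2  (order 2).
h: a_k = 6, 8, 6, 10/3, 3/2, 17/30, 11/60, 13/252, …
ICs: h(0) = 6, h′(0) = 8.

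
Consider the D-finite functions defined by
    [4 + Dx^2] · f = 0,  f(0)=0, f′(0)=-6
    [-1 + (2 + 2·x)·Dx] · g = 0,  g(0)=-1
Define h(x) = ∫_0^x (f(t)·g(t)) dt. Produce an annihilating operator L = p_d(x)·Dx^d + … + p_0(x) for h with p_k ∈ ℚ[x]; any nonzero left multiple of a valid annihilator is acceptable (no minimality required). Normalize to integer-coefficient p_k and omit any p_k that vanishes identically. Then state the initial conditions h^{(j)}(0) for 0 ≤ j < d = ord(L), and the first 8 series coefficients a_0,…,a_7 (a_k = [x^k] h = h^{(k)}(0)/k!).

L = (19 + 32·x + 16·x^2)·Dx + (-4 - 4·x)·Dx^2 + (4 + 8·x + 4·x^2)·Dx^3  (order 3).
h: a_k = 0, 0, 3, 1, -19/16, -13/40, 341/1920, 201/4480, …
ICs: h(0) = 0, h′(0) = 0, h′′(0) = 6.

f: a_k = 0, -6, 0, 4, 0, -4/5, 0, 8/105, …
g: a_k = -1, -1/2, 1/8, -1/16, 5/128, -7/256, 21/1024, -33/2048, …
f·g: L₀ = L_f ⊗_s L_g, ord ≤ 2·1.
h=∫₀ˣh₀: take L = L₀·Dx.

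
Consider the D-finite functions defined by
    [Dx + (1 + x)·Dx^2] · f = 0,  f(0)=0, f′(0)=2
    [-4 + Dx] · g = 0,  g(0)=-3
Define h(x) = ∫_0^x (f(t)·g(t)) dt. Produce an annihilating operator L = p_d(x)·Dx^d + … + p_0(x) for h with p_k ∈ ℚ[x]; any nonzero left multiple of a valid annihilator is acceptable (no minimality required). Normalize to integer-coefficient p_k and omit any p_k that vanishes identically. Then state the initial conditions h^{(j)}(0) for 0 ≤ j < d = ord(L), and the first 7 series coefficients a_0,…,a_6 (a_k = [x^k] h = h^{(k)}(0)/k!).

L = (12 + 16·x)·Dx + (-7 - 8·x)·Dx^2 + (1 + x)·Dx^3  (order 3).
h: a_k = 0, 0, -3, -7, -19/2, -93/10, -36/5, …
ICs: h(0) = 0, h′(0) = 0, h′′(0) = -6.

f: a_k = 0, 2, -1, 2/3, -1/2, 2/5, -1/3, …
g: a_k = -3, -12, -24, -32, -32, -128/5, -256/15, …
L₀ := L_f ⊗_s L_g (sym. prod.), ord ≤ 2.
h=∫h₀ ⇒ L = L₀·Dx.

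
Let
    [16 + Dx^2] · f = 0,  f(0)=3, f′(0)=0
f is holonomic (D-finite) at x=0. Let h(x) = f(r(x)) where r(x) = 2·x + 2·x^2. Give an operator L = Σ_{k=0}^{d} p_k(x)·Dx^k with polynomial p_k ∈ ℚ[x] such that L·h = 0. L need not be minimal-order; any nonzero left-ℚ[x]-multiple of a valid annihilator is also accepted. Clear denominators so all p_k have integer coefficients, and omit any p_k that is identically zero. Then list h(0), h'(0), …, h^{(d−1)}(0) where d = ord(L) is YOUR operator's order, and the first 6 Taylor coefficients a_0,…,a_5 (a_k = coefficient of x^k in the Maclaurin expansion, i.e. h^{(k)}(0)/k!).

f: a_k = 3, 0, -24, 0, 32, 0, …
Change of var in L_f (x↦r) gives L₀.
L = (64 + 384·x + 768·x^2 + 512·x^3) - 2·Dx + (1 + 2·x)·Dx^2  (order 2).
h: a_k = 3, 0, -96, -192, 416, 2048, …
ICs: h(0) = 3, h′(0) = 0.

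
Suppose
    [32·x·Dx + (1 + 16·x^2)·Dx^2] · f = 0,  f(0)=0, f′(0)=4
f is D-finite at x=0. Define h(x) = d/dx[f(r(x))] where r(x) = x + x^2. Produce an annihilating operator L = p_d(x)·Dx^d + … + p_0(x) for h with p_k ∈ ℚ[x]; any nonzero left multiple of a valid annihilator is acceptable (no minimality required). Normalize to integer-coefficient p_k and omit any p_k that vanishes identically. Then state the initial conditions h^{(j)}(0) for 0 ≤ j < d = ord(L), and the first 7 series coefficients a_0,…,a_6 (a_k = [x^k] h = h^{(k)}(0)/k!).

f: a_k = 0, 4, 0, -64/3, 0, 1024/5, 0, …
L₀ from L_f via x↦r, Dx↦r'^{-1}Dx.
Differentiate: ansatz ord ≤ ord L₀ ⇒ L.
L = (-2 + 32·x + 128·x^2 + 192·x^3 + 96·x^4) + (1 + 2·x + 16·x^2 + 64·x^3 + 80·x^4 + 32·x^5)·Dx  (order 1).
h: a_k = 4, 8, -64, -256, 704, 6016, -2048, …
ICs: h(0) = 4.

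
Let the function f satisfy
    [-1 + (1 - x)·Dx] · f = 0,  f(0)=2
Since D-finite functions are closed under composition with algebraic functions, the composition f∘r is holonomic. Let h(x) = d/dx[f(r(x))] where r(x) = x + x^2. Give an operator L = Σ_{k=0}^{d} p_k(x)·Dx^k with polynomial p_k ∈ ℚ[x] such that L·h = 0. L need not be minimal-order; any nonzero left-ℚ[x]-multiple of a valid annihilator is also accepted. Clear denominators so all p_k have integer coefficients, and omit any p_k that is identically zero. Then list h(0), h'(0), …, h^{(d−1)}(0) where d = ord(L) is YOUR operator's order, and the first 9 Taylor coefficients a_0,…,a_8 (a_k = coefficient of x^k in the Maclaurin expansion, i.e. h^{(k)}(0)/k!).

f: a_k = 2, 2, 2, 2, 2, 2, 2, 2, 2, …
Substitute x→r, Dx→(1/r')Dx; clear ⇒ L₀.
h=h₀': d/dx-closure on L₀ ⇒ L.
L = (4 + 6·x + 6·x^2) + (-1 - x + 3·x^2 + 2·x^3)·Dx  (order 1).
h: a_k = 2, 8, 18, 40, 80, 156, 294, 544, 990, …
ICs: h(0) = 2.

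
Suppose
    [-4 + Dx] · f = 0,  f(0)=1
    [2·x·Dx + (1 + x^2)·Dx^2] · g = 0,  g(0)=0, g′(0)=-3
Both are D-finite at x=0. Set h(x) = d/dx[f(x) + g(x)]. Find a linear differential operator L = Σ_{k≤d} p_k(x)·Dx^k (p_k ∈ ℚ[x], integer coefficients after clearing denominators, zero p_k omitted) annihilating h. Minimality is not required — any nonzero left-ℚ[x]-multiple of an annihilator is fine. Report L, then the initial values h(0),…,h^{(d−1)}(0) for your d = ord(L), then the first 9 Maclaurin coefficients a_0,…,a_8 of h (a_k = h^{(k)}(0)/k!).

L = (4 - 16·x - 12·x^2 - 16·x^3) + (-9 - 13·x^2 - 8·x^4)·Dx + (2 + x + 4·x^2 + x^3 + 2·x^4)·Dx^2  (order 2).
h: a_k = 1, 16, 35, 128/3, 119/3, 512/15, 1159/45, 4096/315, 1103/315, …
ICs: h(0) = 1, h′(0) = 16.

f: a_k = 1, 4, 8, 32/3, 32/3, 128/15, 256/45, 1024/315, 512/315, …
g: a_k = 0, -3, 0, 1, 0, -3/5, 0, 3/7, 0, …
Weyl lclm of L_f,L_g ⇒ L₀ (ord ≤ 3).
h=h₀': d/dx-closure on L₀ ⇒ L.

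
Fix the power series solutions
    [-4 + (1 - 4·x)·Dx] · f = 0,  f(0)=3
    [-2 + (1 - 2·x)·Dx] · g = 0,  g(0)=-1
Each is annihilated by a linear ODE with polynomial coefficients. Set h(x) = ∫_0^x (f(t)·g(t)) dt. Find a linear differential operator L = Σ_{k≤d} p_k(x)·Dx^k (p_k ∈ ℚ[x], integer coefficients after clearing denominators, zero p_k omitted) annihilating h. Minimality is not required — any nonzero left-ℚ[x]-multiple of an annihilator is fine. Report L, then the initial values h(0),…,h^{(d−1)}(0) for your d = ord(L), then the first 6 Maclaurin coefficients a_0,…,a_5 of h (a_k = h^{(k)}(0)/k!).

f: a_k = 3, 12, 48, 192, 768, 3072, …
g: a_k = -1, -2, -4, -8, -16, -32, …
f·g: L₀ = L_f ⊗_s L_g, ord ≤ 1·1.
∫: right-multiply L₀ by Dx.
L = (-6 + 16·x)·Dx + (1 - 6·x + 8·x^2)·Dx^2  (order 2).
h: a_k = 0, -3, -9, -28, -90, -1488/5, …
ICs: h(0) = 0, h′(0) = -3.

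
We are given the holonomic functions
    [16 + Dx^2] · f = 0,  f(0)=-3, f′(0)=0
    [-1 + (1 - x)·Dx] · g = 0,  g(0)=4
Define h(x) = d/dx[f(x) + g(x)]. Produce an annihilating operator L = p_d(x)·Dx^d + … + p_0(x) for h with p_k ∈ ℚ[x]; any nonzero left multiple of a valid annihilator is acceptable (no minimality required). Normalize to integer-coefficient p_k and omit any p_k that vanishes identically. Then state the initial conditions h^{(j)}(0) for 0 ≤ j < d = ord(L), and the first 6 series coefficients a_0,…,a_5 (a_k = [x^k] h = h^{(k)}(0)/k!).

f: a_k = -3, 0, 24, 0, -32, 0, …
g: a_k = 4, 4, 4, 4, 4, 4, …
h₀=f+g: left-lcm gives L₀, ord ≤ 3.
h₀' ⇒ L via d/dx closure of L₀.
L = (448 - 512·x + 256·x^2) + (-176 + 432·x - 384·x^2 + 128·x^3)·Dx + (28 - 32·x + 16·x^2)·Dx^2 + (-11 + 27·x - 24·x^2 + 8·x^3)·Dx^3  (order 3).
h: a_k = 4, 56, 12, -112, 20, 632/5, …
ICs: h(0) = 4, h′(0) = 56, h′′(0) = 24.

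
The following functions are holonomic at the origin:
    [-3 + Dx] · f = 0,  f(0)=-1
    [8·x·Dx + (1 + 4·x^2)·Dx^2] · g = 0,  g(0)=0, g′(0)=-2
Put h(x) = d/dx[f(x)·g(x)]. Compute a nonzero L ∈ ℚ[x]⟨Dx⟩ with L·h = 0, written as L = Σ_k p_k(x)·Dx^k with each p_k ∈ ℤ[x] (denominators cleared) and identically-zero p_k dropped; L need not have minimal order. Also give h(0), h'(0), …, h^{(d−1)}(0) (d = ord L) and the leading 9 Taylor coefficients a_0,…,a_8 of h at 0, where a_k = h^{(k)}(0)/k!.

L = (3 - 144·x + 504·x^2 - 576·x^3 + 432·x^4) + (-10 + 72·x - 240·x^2 + 288·x^3 - 288·x^4)·Dx + (3 - 8·x + 24·x^2 - 32·x^3 + 48·x^4)·Dx^2  (order 2).
h: a_k = 2, 12, 19, 4, 23/4, 135/2, 991/40, -1713/7, -24883/448, …
ICs: h(0) = 2, h′(0) = 12.

f: a_k = -1, -3, -9/2, -9/2, -27/8, -81/40, -81/80, -243/560, -729/4480, …
g: a_k = 0, -2, 0, 8/3, 0, -32/5, 0, 128/7, 0, …
Sym-product of L_f,L_g gives L₀ (≤ ord 2).
h=h₀': d/dx-closure on L₀ ⇒ L.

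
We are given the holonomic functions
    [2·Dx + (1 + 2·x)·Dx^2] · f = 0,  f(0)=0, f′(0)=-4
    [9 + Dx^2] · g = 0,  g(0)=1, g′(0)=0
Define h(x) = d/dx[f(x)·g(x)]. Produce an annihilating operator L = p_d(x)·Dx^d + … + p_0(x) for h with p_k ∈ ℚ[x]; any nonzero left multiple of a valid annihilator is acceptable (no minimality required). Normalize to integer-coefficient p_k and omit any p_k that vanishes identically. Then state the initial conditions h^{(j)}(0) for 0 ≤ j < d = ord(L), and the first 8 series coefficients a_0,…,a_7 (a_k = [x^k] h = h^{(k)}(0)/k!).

f: a_k = 0, -4, 4, -16/3, 8, -64/5, 64/3, -256/7, …
g: a_k = 1, 0, -9/2, 0, 27/8, 0, -81/80, 0, …
h₀=f·g: eliminate ⇒ L₀, order ≤ 2·2.
h=h₀': d/dx-closure on L₀ ⇒ L.
L = (-1890 - 5103·x + 24057·x^2 + 163296·x^3 + 344088·x^4 + 314928·x^5 + 104976·x^6) + (-297 + 1998·x + 19440·x^2 + 51840·x^3 + 58320·x^4 + 23328·x^5)·Dx + (-147 + 738·x + 11106·x^2 + 44064·x^3 + 80352·x^4 + 69984·x^5 + 23328·x^6)·Dx^2 + (-33 + 222·x + 2160·x^2 + 5760·x^3 + 6480·x^4 + 2592·x^5)·Dx^3 + (7 + 145·x + 937·x^2 + 2880·x^3 + 4680·x^4 + 3888·x^5 + 1296·x^6)·Dx^4  (order 4).
h: a_k = -4, 8, 38, -40, -23/2, -7, 991/20, -362/5, …
ICs: h(0) = -4, h′(0) = 8, h′′(0) = 76, h′′′(0) = -240.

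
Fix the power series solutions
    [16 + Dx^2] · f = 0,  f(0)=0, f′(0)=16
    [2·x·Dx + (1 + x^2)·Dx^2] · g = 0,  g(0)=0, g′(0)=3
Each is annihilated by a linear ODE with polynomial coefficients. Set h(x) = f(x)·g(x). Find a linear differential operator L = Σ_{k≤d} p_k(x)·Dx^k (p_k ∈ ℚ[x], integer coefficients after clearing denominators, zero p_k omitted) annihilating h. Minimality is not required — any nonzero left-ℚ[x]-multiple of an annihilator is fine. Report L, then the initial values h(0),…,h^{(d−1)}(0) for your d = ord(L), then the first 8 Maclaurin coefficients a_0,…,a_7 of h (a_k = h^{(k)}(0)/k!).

L = (5440 + 19136·x^2 + 25856·x^4 + 16384·x^6 + 4096·x^8) + (1152·x + 3200·x^3 + 3072·x^5 + 1024·x^7)·Dx + (612 + 2252·x^2 + 3168·x^4 + 2048·x^6 + 512·x^8)·Dx^2 + (72·x + 200·x^3 + 192·x^5 + 64·x^7)·Dx^3 + (17 + 66·x^2 + 97·x^4 + 64·x^6 + 16·x^8)·Dx^4  (order 4).
h: a_k = 0, 0, 48, 0, -144, 0, 464/3, 0, …
ICs: h(0) = 0, h′(0) = 0, h′′(0) = 96, h′′′(0) = 0.

f: a_k = 0, 16, 0, -128/3, 0, 512/15, 0, -4096/315, …
g: a_k = 0, 3, 0, -1, 0, 3/5, 0, -3/7, …
Sym-product of L_f,L_g gives L₀ (≤ ord 4).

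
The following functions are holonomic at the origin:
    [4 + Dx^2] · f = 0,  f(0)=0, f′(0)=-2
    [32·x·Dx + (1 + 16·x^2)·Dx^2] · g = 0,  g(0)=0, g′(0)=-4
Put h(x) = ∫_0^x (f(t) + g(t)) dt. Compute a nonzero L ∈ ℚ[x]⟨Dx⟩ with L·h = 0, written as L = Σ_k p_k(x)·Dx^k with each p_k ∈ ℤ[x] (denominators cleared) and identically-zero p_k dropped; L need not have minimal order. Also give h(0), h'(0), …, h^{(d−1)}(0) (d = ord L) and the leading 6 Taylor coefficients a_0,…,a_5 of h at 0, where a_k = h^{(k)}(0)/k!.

f: a_k = 0, -2, 0, 4/3, 0, -4/15, …
g: a_k = 0, -4, 0, 64/3, 0, -1024/5, …
f+g: L₀ = lclm(L_f,L_g), ord ≤ 2+2.
h=∫₀ˣh₀: take L = L₀·Dx.
L = (-6016·x + 102400·x^3 + 32768·x^5)·Dx^2 + (-28 + 1216·x^2 + 27648·x^4 + 16384·x^6)·Dx^3 + (-1504·x + 25600·x^3 + 8192·x^5)·Dx^4 + (-7 + 304·x^2 + 6912·x^4 + 4096·x^6)·Dx^5  (order 5).
h: a_k = 0, 0, -3, 0, 17/3, 0, …
ICs: h(0) = 0, h′(0) = 0, h′′(0) = -6, h′′′(0) = 0, h′′′′(0) = 136.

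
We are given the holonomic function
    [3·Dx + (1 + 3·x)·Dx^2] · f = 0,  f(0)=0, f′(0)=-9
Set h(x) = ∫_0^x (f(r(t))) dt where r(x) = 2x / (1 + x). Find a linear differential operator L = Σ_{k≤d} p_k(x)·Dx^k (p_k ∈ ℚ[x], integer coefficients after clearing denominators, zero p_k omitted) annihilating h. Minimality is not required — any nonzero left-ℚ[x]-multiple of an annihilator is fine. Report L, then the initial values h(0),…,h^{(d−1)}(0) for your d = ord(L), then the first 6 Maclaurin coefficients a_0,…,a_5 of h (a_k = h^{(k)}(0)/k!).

L = (8 + 14·x)·Dx^2 + (1 + 8·x + 7·x^2)·Dx^3  (order 3).
h: a_k = 0, 0, -9, 24, -171/2, 360, …
ICs: h(0) = 0, h′(0) = 0, h′′(0) = -18.

f: a_k = 0, -9, 27/2, -27, 243/4, -729/5, …
L₀ from L_f via x↦r, Dx↦r'^{-1}Dx.
h=∫h₀ ⇒ L = L₀·Dx.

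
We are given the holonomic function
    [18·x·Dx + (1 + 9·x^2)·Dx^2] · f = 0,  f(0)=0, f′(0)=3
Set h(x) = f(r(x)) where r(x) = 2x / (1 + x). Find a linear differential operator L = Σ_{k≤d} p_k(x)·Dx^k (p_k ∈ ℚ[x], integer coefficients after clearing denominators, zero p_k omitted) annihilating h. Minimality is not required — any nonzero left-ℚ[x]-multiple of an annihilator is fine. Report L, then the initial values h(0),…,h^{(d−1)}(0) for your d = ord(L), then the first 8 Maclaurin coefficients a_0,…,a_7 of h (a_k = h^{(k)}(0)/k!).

f: a_k = 0, 3, 0, -9, 0, 243/5, 0, -2187/7, …
h₀=f(r): pull back L_f along r ⇒ L₀.
L = (2 + 74·x)·Dx + (1 + 2·x + 37·x^2)·Dx^2  (order 2).
h: a_k = 0, 6, -6, -66, 210, 5646/5, -7062, -124158/7, …
ICs: h(0) = 0, h′(0) = 6.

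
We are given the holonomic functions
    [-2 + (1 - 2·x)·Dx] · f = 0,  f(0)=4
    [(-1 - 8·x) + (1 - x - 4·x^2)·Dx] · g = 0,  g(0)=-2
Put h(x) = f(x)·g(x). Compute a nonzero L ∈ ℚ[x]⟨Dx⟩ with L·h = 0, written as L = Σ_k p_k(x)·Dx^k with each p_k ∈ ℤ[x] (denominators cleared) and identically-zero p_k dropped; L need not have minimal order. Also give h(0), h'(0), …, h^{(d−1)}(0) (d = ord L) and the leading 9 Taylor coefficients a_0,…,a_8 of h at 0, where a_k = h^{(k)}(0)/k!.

f: a_k = 4, 8, 16, 32, 64, 128, 256, 512, 1024, …
g: a_k = -2, -2, -10, -18, -58, -130, -362, -882, -2330, …
L₀ := L_f ⊗_s L_g (sym. prod.), ord ≤ 1.
L = (-3 - 4·x + 24·x^2) + (1 - 3·x - 2·x^2 + 8·x^3)·Dx  (order 1).
h: a_k = -8, -24, -88, -248, -728, -1976, -5400, -14328, -37976, …
ICs: h(0) = -8.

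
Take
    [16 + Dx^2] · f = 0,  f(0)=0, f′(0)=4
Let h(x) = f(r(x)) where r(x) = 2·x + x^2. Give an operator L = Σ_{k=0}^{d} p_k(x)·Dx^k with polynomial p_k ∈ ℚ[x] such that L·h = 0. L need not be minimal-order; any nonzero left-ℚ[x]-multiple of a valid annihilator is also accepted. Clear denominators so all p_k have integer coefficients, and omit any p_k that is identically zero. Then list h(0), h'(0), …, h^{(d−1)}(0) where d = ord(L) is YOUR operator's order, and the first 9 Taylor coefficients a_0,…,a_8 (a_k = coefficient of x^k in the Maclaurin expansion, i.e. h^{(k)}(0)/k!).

f: a_k = 0, 4, 0, -32/3, 0, 128/15, 0, -1024/315, 0, …
h₀=f(r): pull back L_f along r ⇒ L₀.
L = (64 + 192·x + 192·x^2 + 64·x^3) - Dx + (1 + x)·Dx^2  (order 2).
h: a_k = 0, 8, 4, -256/3, -128, 3136/15, 672, 83968/315, -50176/45, …
ICs: h(0) = 0, h′(0) = 8.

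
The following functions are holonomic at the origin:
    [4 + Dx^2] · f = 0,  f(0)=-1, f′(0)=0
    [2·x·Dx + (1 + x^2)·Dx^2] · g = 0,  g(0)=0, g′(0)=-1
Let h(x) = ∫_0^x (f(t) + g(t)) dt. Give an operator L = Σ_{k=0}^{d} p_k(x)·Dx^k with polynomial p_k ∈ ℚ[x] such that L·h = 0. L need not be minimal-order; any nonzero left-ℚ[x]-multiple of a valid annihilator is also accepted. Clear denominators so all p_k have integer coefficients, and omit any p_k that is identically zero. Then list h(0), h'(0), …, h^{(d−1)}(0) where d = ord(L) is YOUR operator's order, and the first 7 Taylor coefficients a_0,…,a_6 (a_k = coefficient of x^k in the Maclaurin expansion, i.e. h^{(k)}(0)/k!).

f: a_k = -1, 0, 2, 0, -2/3, 0, 4/45, …
g: a_k = 0, -1, 0, 1/3, 0, -1/5, 0, …
Weyl lclm of L_f,L_g ⇒ L₀ (ord ≤ 4).
h=∫h₀ ⇒ L = L₀·Dx.
L = (-32·x + 80·x^3 + 16·x^5)·Dx^2 + (4 + 32·x^2 + 36·x^4 + 8·x^6)·Dx^3 + (-8·x + 20·x^3 + 4·x^5)·Dx^4 + (1 + 8·x^2 + 9·x^4 + 2·x^6)·Dx^5  (order 5).
h: a_k = 0, -1, -1/2, 2/3, 1/12, -2/15, -1/30, …
ICs: h(0) = 0, h′(0) = -1, h′′(0) = -1, h′′′(0) = 4, h′′′′(0) = 2.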